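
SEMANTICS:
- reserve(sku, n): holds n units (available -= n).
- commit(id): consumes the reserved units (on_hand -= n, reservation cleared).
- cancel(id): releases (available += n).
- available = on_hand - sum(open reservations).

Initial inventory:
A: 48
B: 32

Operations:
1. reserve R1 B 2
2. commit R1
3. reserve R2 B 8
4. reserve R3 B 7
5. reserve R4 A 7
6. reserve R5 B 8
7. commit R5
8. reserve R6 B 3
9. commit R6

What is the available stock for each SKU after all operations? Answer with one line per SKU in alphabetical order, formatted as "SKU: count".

Answer: A: 41
B: 4

Derivation:
Step 1: reserve R1 B 2 -> on_hand[A=48 B=32] avail[A=48 B=30] open={R1}
Step 2: commit R1 -> on_hand[A=48 B=30] avail[A=48 B=30] open={}
Step 3: reserve R2 B 8 -> on_hand[A=48 B=30] avail[A=48 B=22] open={R2}
Step 4: reserve R3 B 7 -> on_hand[A=48 B=30] avail[A=48 B=15] open={R2,R3}
Step 5: reserve R4 A 7 -> on_hand[A=48 B=30] avail[A=41 B=15] open={R2,R3,R4}
Step 6: reserve R5 B 8 -> on_hand[A=48 B=30] avail[A=41 B=7] open={R2,R3,R4,R5}
Step 7: commit R5 -> on_hand[A=48 B=22] avail[A=41 B=7] open={R2,R3,R4}
Step 8: reserve R6 B 3 -> on_hand[A=48 B=22] avail[A=41 B=4] open={R2,R3,R4,R6}
Step 9: commit R6 -> on_hand[A=48 B=19] avail[A=41 B=4] open={R2,R3,R4}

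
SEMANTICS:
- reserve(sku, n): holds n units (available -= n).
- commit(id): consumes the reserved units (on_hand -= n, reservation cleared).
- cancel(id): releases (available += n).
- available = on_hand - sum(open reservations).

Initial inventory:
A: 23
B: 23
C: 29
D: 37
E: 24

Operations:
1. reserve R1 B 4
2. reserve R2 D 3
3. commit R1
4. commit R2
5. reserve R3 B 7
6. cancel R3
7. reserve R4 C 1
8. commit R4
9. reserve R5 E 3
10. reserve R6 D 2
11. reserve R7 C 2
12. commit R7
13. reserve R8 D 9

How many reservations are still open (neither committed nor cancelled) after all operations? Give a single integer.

Step 1: reserve R1 B 4 -> on_hand[A=23 B=23 C=29 D=37 E=24] avail[A=23 B=19 C=29 D=37 E=24] open={R1}
Step 2: reserve R2 D 3 -> on_hand[A=23 B=23 C=29 D=37 E=24] avail[A=23 B=19 C=29 D=34 E=24] open={R1,R2}
Step 3: commit R1 -> on_hand[A=23 B=19 C=29 D=37 E=24] avail[A=23 B=19 C=29 D=34 E=24] open={R2}
Step 4: commit R2 -> on_hand[A=23 B=19 C=29 D=34 E=24] avail[A=23 B=19 C=29 D=34 E=24] open={}
Step 5: reserve R3 B 7 -> on_hand[A=23 B=19 C=29 D=34 E=24] avail[A=23 B=12 C=29 D=34 E=24] open={R3}
Step 6: cancel R3 -> on_hand[A=23 B=19 C=29 D=34 E=24] avail[A=23 B=19 C=29 D=34 E=24] open={}
Step 7: reserve R4 C 1 -> on_hand[A=23 B=19 C=29 D=34 E=24] avail[A=23 B=19 C=28 D=34 E=24] open={R4}
Step 8: commit R4 -> on_hand[A=23 B=19 C=28 D=34 E=24] avail[A=23 B=19 C=28 D=34 E=24] open={}
Step 9: reserve R5 E 3 -> on_hand[A=23 B=19 C=28 D=34 E=24] avail[A=23 B=19 C=28 D=34 E=21] open={R5}
Step 10: reserve R6 D 2 -> on_hand[A=23 B=19 C=28 D=34 E=24] avail[A=23 B=19 C=28 D=32 E=21] open={R5,R6}
Step 11: reserve R7 C 2 -> on_hand[A=23 B=19 C=28 D=34 E=24] avail[A=23 B=19 C=26 D=32 E=21] open={R5,R6,R7}
Step 12: commit R7 -> on_hand[A=23 B=19 C=26 D=34 E=24] avail[A=23 B=19 C=26 D=32 E=21] open={R5,R6}
Step 13: reserve R8 D 9 -> on_hand[A=23 B=19 C=26 D=34 E=24] avail[A=23 B=19 C=26 D=23 E=21] open={R5,R6,R8}
Open reservations: ['R5', 'R6', 'R8'] -> 3

Answer: 3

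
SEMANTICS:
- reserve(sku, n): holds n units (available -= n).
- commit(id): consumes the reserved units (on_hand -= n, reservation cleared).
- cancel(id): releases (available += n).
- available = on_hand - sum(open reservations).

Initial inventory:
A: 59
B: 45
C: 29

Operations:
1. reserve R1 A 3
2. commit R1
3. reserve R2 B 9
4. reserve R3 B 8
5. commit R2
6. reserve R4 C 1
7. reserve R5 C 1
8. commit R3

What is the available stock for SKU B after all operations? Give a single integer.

Step 1: reserve R1 A 3 -> on_hand[A=59 B=45 C=29] avail[A=56 B=45 C=29] open={R1}
Step 2: commit R1 -> on_hand[A=56 B=45 C=29] avail[A=56 B=45 C=29] open={}
Step 3: reserve R2 B 9 -> on_hand[A=56 B=45 C=29] avail[A=56 B=36 C=29] open={R2}
Step 4: reserve R3 B 8 -> on_hand[A=56 B=45 C=29] avail[A=56 B=28 C=29] open={R2,R3}
Step 5: commit R2 -> on_hand[A=56 B=36 C=29] avail[A=56 B=28 C=29] open={R3}
Step 6: reserve R4 C 1 -> on_hand[A=56 B=36 C=29] avail[A=56 B=28 C=28] open={R3,R4}
Step 7: reserve R5 C 1 -> on_hand[A=56 B=36 C=29] avail[A=56 B=28 C=27] open={R3,R4,R5}
Step 8: commit R3 -> on_hand[A=56 B=28 C=29] avail[A=56 B=28 C=27] open={R4,R5}
Final available[B] = 28

Answer: 28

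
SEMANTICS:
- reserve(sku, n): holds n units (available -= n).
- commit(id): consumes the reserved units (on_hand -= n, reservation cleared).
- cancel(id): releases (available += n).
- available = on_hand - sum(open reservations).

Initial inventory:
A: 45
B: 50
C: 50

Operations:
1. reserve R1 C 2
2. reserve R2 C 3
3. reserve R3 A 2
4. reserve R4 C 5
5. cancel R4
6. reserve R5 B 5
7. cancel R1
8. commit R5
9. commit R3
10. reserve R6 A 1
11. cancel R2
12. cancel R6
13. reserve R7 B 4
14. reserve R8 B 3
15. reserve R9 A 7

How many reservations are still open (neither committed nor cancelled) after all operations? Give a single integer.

Answer: 3

Derivation:
Step 1: reserve R1 C 2 -> on_hand[A=45 B=50 C=50] avail[A=45 B=50 C=48] open={R1}
Step 2: reserve R2 C 3 -> on_hand[A=45 B=50 C=50] avail[A=45 B=50 C=45] open={R1,R2}
Step 3: reserve R3 A 2 -> on_hand[A=45 B=50 C=50] avail[A=43 B=50 C=45] open={R1,R2,R3}
Step 4: reserve R4 C 5 -> on_hand[A=45 B=50 C=50] avail[A=43 B=50 C=40] open={R1,R2,R3,R4}
Step 5: cancel R4 -> on_hand[A=45 B=50 C=50] avail[A=43 B=50 C=45] open={R1,R2,R3}
Step 6: reserve R5 B 5 -> on_hand[A=45 B=50 C=50] avail[A=43 B=45 C=45] open={R1,R2,R3,R5}
Step 7: cancel R1 -> on_hand[A=45 B=50 C=50] avail[A=43 B=45 C=47] open={R2,R3,R5}
Step 8: commit R5 -> on_hand[A=45 B=45 C=50] avail[A=43 B=45 C=47] open={R2,R3}
Step 9: commit R3 -> on_hand[A=43 B=45 C=50] avail[A=43 B=45 C=47] open={R2}
Step 10: reserve R6 A 1 -> on_hand[A=43 B=45 C=50] avail[A=42 B=45 C=47] open={R2,R6}
Step 11: cancel R2 -> on_hand[A=43 B=45 C=50] avail[A=42 B=45 C=50] open={R6}
Step 12: cancel R6 -> on_hand[A=43 B=45 C=50] avail[A=43 B=45 C=50] open={}
Step 13: reserve R7 B 4 -> on_hand[A=43 B=45 C=50] avail[A=43 B=41 C=50] open={R7}
Step 14: reserve R8 B 3 -> on_hand[A=43 B=45 C=50] avail[A=43 B=38 C=50] open={R7,R8}
Step 15: reserve R9 A 7 -> on_hand[A=43 B=45 C=50] avail[A=36 B=38 C=50] open={R7,R8,R9}
Open reservations: ['R7', 'R8', 'R9'] -> 3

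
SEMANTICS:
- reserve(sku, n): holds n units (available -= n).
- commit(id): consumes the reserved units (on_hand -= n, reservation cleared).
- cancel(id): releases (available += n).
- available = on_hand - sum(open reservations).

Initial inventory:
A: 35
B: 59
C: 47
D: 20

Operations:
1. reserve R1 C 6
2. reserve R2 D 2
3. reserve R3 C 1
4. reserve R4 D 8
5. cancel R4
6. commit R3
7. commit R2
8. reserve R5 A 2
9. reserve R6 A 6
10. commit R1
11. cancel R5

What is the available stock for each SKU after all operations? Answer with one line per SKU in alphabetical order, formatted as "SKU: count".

Answer: A: 29
B: 59
C: 40
D: 18

Derivation:
Step 1: reserve R1 C 6 -> on_hand[A=35 B=59 C=47 D=20] avail[A=35 B=59 C=41 D=20] open={R1}
Step 2: reserve R2 D 2 -> on_hand[A=35 B=59 C=47 D=20] avail[A=35 B=59 C=41 D=18] open={R1,R2}
Step 3: reserve R3 C 1 -> on_hand[A=35 B=59 C=47 D=20] avail[A=35 B=59 C=40 D=18] open={R1,R2,R3}
Step 4: reserve R4 D 8 -> on_hand[A=35 B=59 C=47 D=20] avail[A=35 B=59 C=40 D=10] open={R1,R2,R3,R4}
Step 5: cancel R4 -> on_hand[A=35 B=59 C=47 D=20] avail[A=35 B=59 C=40 D=18] open={R1,R2,R3}
Step 6: commit R3 -> on_hand[A=35 B=59 C=46 D=20] avail[A=35 B=59 C=40 D=18] open={R1,R2}
Step 7: commit R2 -> on_hand[A=35 B=59 C=46 D=18] avail[A=35 B=59 C=40 D=18] open={R1}
Step 8: reserve R5 A 2 -> on_hand[A=35 B=59 C=46 D=18] avail[A=33 B=59 C=40 D=18] open={R1,R5}
Step 9: reserve R6 A 6 -> on_hand[A=35 B=59 C=46 D=18] avail[A=27 B=59 C=40 D=18] open={R1,R5,R6}
Step 10: commit R1 -> on_hand[A=35 B=59 C=40 D=18] avail[A=27 B=59 C=40 D=18] open={R5,R6}
Step 11: cancel R5 -> on_hand[A=35 B=59 C=40 D=18] avail[A=29 B=59 C=40 D=18] open={R6}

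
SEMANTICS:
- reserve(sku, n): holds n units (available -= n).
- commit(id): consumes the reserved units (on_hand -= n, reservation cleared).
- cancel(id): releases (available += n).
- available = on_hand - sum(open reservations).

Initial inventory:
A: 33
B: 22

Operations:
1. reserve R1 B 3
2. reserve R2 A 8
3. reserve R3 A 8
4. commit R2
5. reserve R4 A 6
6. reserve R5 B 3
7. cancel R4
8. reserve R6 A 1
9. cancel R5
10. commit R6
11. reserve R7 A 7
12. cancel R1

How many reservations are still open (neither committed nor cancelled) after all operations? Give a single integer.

Step 1: reserve R1 B 3 -> on_hand[A=33 B=22] avail[A=33 B=19] open={R1}
Step 2: reserve R2 A 8 -> on_hand[A=33 B=22] avail[A=25 B=19] open={R1,R2}
Step 3: reserve R3 A 8 -> on_hand[A=33 B=22] avail[A=17 B=19] open={R1,R2,R3}
Step 4: commit R2 -> on_hand[A=25 B=22] avail[A=17 B=19] open={R1,R3}
Step 5: reserve R4 A 6 -> on_hand[A=25 B=22] avail[A=11 B=19] open={R1,R3,R4}
Step 6: reserve R5 B 3 -> on_hand[A=25 B=22] avail[A=11 B=16] open={R1,R3,R4,R5}
Step 7: cancel R4 -> on_hand[A=25 B=22] avail[A=17 B=16] open={R1,R3,R5}
Step 8: reserve R6 A 1 -> on_hand[A=25 B=22] avail[A=16 B=16] open={R1,R3,R5,R6}
Step 9: cancel R5 -> on_hand[A=25 B=22] avail[A=16 B=19] open={R1,R3,R6}
Step 10: commit R6 -> on_hand[A=24 B=22] avail[A=16 B=19] open={R1,R3}
Step 11: reserve R7 A 7 -> on_hand[A=24 B=22] avail[A=9 B=19] open={R1,R3,R7}
Step 12: cancel R1 -> on_hand[A=24 B=22] avail[A=9 B=22] open={R3,R7}
Open reservations: ['R3', 'R7'] -> 2

Answer: 2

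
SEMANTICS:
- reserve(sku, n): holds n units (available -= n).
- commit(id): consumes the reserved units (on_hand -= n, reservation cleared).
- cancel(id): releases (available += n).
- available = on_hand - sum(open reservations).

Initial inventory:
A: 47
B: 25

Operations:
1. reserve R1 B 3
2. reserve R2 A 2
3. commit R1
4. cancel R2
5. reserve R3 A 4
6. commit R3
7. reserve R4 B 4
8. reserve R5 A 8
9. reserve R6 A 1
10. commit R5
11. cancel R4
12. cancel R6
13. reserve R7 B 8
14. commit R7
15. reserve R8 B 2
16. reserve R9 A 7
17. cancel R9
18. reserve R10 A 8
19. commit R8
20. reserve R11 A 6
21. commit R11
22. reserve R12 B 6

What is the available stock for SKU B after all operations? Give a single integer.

Step 1: reserve R1 B 3 -> on_hand[A=47 B=25] avail[A=47 B=22] open={R1}
Step 2: reserve R2 A 2 -> on_hand[A=47 B=25] avail[A=45 B=22] open={R1,R2}
Step 3: commit R1 -> on_hand[A=47 B=22] avail[A=45 B=22] open={R2}
Step 4: cancel R2 -> on_hand[A=47 B=22] avail[A=47 B=22] open={}
Step 5: reserve R3 A 4 -> on_hand[A=47 B=22] avail[A=43 B=22] open={R3}
Step 6: commit R3 -> on_hand[A=43 B=22] avail[A=43 B=22] open={}
Step 7: reserve R4 B 4 -> on_hand[A=43 B=22] avail[A=43 B=18] open={R4}
Step 8: reserve R5 A 8 -> on_hand[A=43 B=22] avail[A=35 B=18] open={R4,R5}
Step 9: reserve R6 A 1 -> on_hand[A=43 B=22] avail[A=34 B=18] open={R4,R5,R6}
Step 10: commit R5 -> on_hand[A=35 B=22] avail[A=34 B=18] open={R4,R6}
Step 11: cancel R4 -> on_hand[A=35 B=22] avail[A=34 B=22] open={R6}
Step 12: cancel R6 -> on_hand[A=35 B=22] avail[A=35 B=22] open={}
Step 13: reserve R7 B 8 -> on_hand[A=35 B=22] avail[A=35 B=14] open={R7}
Step 14: commit R7 -> on_hand[A=35 B=14] avail[A=35 B=14] open={}
Step 15: reserve R8 B 2 -> on_hand[A=35 B=14] avail[A=35 B=12] open={R8}
Step 16: reserve R9 A 7 -> on_hand[A=35 B=14] avail[A=28 B=12] open={R8,R9}
Step 17: cancel R9 -> on_hand[A=35 B=14] avail[A=35 B=12] open={R8}
Step 18: reserve R10 A 8 -> on_hand[A=35 B=14] avail[A=27 B=12] open={R10,R8}
Step 19: commit R8 -> on_hand[A=35 B=12] avail[A=27 B=12] open={R10}
Step 20: reserve R11 A 6 -> on_hand[A=35 B=12] avail[A=21 B=12] open={R10,R11}
Step 21: commit R11 -> on_hand[A=29 B=12] avail[A=21 B=12] open={R10}
Step 22: reserve R12 B 6 -> on_hand[A=29 B=12] avail[A=21 B=6] open={R10,R12}
Final available[B] = 6

Answer: 6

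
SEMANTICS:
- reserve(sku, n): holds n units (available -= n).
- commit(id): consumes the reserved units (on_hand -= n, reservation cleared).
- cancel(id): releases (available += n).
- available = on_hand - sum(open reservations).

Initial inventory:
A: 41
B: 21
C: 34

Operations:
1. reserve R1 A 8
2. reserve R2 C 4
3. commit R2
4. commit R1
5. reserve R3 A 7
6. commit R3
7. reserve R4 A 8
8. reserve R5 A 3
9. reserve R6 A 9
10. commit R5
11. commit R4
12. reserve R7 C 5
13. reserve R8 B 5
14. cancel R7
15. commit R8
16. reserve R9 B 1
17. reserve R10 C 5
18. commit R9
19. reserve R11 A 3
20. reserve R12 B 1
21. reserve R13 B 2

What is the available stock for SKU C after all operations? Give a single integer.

Step 1: reserve R1 A 8 -> on_hand[A=41 B=21 C=34] avail[A=33 B=21 C=34] open={R1}
Step 2: reserve R2 C 4 -> on_hand[A=41 B=21 C=34] avail[A=33 B=21 C=30] open={R1,R2}
Step 3: commit R2 -> on_hand[A=41 B=21 C=30] avail[A=33 B=21 C=30] open={R1}
Step 4: commit R1 -> on_hand[A=33 B=21 C=30] avail[A=33 B=21 C=30] open={}
Step 5: reserve R3 A 7 -> on_hand[A=33 B=21 C=30] avail[A=26 B=21 C=30] open={R3}
Step 6: commit R3 -> on_hand[A=26 B=21 C=30] avail[A=26 B=21 C=30] open={}
Step 7: reserve R4 A 8 -> on_hand[A=26 B=21 C=30] avail[A=18 B=21 C=30] open={R4}
Step 8: reserve R5 A 3 -> on_hand[A=26 B=21 C=30] avail[A=15 B=21 C=30] open={R4,R5}
Step 9: reserve R6 A 9 -> on_hand[A=26 B=21 C=30] avail[A=6 B=21 C=30] open={R4,R5,R6}
Step 10: commit R5 -> on_hand[A=23 B=21 C=30] avail[A=6 B=21 C=30] open={R4,R6}
Step 11: commit R4 -> on_hand[A=15 B=21 C=30] avail[A=6 B=21 C=30] open={R6}
Step 12: reserve R7 C 5 -> on_hand[A=15 B=21 C=30] avail[A=6 B=21 C=25] open={R6,R7}
Step 13: reserve R8 B 5 -> on_hand[A=15 B=21 C=30] avail[A=6 B=16 C=25] open={R6,R7,R8}
Step 14: cancel R7 -> on_hand[A=15 B=21 C=30] avail[A=6 B=16 C=30] open={R6,R8}
Step 15: commit R8 -> on_hand[A=15 B=16 C=30] avail[A=6 B=16 C=30] open={R6}
Step 16: reserve R9 B 1 -> on_hand[A=15 B=16 C=30] avail[A=6 B=15 C=30] open={R6,R9}
Step 17: reserve R10 C 5 -> on_hand[A=15 B=16 C=30] avail[A=6 B=15 C=25] open={R10,R6,R9}
Step 18: commit R9 -> on_hand[A=15 B=15 C=30] avail[A=6 B=15 C=25] open={R10,R6}
Step 19: reserve R11 A 3 -> on_hand[A=15 B=15 C=30] avail[A=3 B=15 C=25] open={R10,R11,R6}
Step 20: reserve R12 B 1 -> on_hand[A=15 B=15 C=30] avail[A=3 B=14 C=25] open={R10,R11,R12,R6}
Step 21: reserve R13 B 2 -> on_hand[A=15 B=15 C=30] avail[A=3 B=12 C=25] open={R10,R11,R12,R13,R6}
Final available[C] = 25

Answer: 25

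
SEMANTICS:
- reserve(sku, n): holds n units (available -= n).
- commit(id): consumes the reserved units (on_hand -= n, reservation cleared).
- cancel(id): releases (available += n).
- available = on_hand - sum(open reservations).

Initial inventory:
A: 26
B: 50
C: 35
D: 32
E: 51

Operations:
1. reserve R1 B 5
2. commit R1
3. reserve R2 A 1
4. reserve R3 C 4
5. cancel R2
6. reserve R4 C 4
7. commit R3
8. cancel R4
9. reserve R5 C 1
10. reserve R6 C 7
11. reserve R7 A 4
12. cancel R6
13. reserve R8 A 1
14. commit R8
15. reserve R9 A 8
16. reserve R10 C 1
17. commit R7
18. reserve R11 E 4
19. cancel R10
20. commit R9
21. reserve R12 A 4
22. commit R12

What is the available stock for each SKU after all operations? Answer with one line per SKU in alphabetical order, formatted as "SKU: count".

Answer: A: 9
B: 45
C: 30
D: 32
E: 47

Derivation:
Step 1: reserve R1 B 5 -> on_hand[A=26 B=50 C=35 D=32 E=51] avail[A=26 B=45 C=35 D=32 E=51] open={R1}
Step 2: commit R1 -> on_hand[A=26 B=45 C=35 D=32 E=51] avail[A=26 B=45 C=35 D=32 E=51] open={}
Step 3: reserve R2 A 1 -> on_hand[A=26 B=45 C=35 D=32 E=51] avail[A=25 B=45 C=35 D=32 E=51] open={R2}
Step 4: reserve R3 C 4 -> on_hand[A=26 B=45 C=35 D=32 E=51] avail[A=25 B=45 C=31 D=32 E=51] open={R2,R3}
Step 5: cancel R2 -> on_hand[A=26 B=45 C=35 D=32 E=51] avail[A=26 B=45 C=31 D=32 E=51] open={R3}
Step 6: reserve R4 C 4 -> on_hand[A=26 B=45 C=35 D=32 E=51] avail[A=26 B=45 C=27 D=32 E=51] open={R3,R4}
Step 7: commit R3 -> on_hand[A=26 B=45 C=31 D=32 E=51] avail[A=26 B=45 C=27 D=32 E=51] open={R4}
Step 8: cancel R4 -> on_hand[A=26 B=45 C=31 D=32 E=51] avail[A=26 B=45 C=31 D=32 E=51] open={}
Step 9: reserve R5 C 1 -> on_hand[A=26 B=45 C=31 D=32 E=51] avail[A=26 B=45 C=30 D=32 E=51] open={R5}
Step 10: reserve R6 C 7 -> on_hand[A=26 B=45 C=31 D=32 E=51] avail[A=26 B=45 C=23 D=32 E=51] open={R5,R6}
Step 11: reserve R7 A 4 -> on_hand[A=26 B=45 C=31 D=32 E=51] avail[A=22 B=45 C=23 D=32 E=51] open={R5,R6,R7}
Step 12: cancel R6 -> on_hand[A=26 B=45 C=31 D=32 E=51] avail[A=22 B=45 C=30 D=32 E=51] open={R5,R7}
Step 13: reserve R8 A 1 -> on_hand[A=26 B=45 C=31 D=32 E=51] avail[A=21 B=45 C=30 D=32 E=51] open={R5,R7,R8}
Step 14: commit R8 -> on_hand[A=25 B=45 C=31 D=32 E=51] avail[A=21 B=45 C=30 D=32 E=51] open={R5,R7}
Step 15: reserve R9 A 8 -> on_hand[A=25 B=45 C=31 D=32 E=51] avail[A=13 B=45 C=30 D=32 E=51] open={R5,R7,R9}
Step 16: reserve R10 C 1 -> on_hand[A=25 B=45 C=31 D=32 E=51] avail[A=13 B=45 C=29 D=32 E=51] open={R10,R5,R7,R9}
Step 17: commit R7 -> on_hand[A=21 B=45 C=31 D=32 E=51] avail[A=13 B=45 C=29 D=32 E=51] open={R10,R5,R9}
Step 18: reserve R11 E 4 -> on_hand[A=21 B=45 C=31 D=32 E=51] avail[A=13 B=45 C=29 D=32 E=47] open={R10,R11,R5,R9}
Step 19: cancel R10 -> on_hand[A=21 B=45 C=31 D=32 E=51] avail[A=13 B=45 C=30 D=32 E=47] open={R11,R5,R9}
Step 20: commit R9 -> on_hand[A=13 B=45 C=31 D=32 E=51] avail[A=13 B=45 C=30 D=32 E=47] open={R11,R5}
Step 21: reserve R12 A 4 -> on_hand[A=13 B=45 C=31 D=32 E=51] avail[A=9 B=45 C=30 D=32 E=47] open={R11,R12,R5}
Step 22: commit R12 -> on_hand[A=9 B=45 C=31 D=32 E=51] avail[A=9 B=45 C=30 D=32 E=47] open={R11,R5}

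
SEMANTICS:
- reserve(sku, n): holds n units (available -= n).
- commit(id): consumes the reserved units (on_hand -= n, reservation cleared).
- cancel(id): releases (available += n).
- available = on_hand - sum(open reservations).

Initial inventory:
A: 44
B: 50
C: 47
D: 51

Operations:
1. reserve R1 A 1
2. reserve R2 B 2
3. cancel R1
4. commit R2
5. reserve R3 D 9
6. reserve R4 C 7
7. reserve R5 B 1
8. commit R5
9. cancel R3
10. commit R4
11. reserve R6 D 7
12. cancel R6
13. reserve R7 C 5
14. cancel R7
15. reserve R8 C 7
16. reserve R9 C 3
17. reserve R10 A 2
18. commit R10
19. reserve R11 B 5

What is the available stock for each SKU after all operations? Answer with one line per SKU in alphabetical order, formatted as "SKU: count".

Step 1: reserve R1 A 1 -> on_hand[A=44 B=50 C=47 D=51] avail[A=43 B=50 C=47 D=51] open={R1}
Step 2: reserve R2 B 2 -> on_hand[A=44 B=50 C=47 D=51] avail[A=43 B=48 C=47 D=51] open={R1,R2}
Step 3: cancel R1 -> on_hand[A=44 B=50 C=47 D=51] avail[A=44 B=48 C=47 D=51] open={R2}
Step 4: commit R2 -> on_hand[A=44 B=48 C=47 D=51] avail[A=44 B=48 C=47 D=51] open={}
Step 5: reserve R3 D 9 -> on_hand[A=44 B=48 C=47 D=51] avail[A=44 B=48 C=47 D=42] open={R3}
Step 6: reserve R4 C 7 -> on_hand[A=44 B=48 C=47 D=51] avail[A=44 B=48 C=40 D=42] open={R3,R4}
Step 7: reserve R5 B 1 -> on_hand[A=44 B=48 C=47 D=51] avail[A=44 B=47 C=40 D=42] open={R3,R4,R5}
Step 8: commit R5 -> on_hand[A=44 B=47 C=47 D=51] avail[A=44 B=47 C=40 D=42] open={R3,R4}
Step 9: cancel R3 -> on_hand[A=44 B=47 C=47 D=51] avail[A=44 B=47 C=40 D=51] open={R4}
Step 10: commit R4 -> on_hand[A=44 B=47 C=40 D=51] avail[A=44 B=47 C=40 D=51] open={}
Step 11: reserve R6 D 7 -> on_hand[A=44 B=47 C=40 D=51] avail[A=44 B=47 C=40 D=44] open={R6}
Step 12: cancel R6 -> on_hand[A=44 B=47 C=40 D=51] avail[A=44 B=47 C=40 D=51] open={}
Step 13: reserve R7 C 5 -> on_hand[A=44 B=47 C=40 D=51] avail[A=44 B=47 C=35 D=51] open={R7}
Step 14: cancel R7 -> on_hand[A=44 B=47 C=40 D=51] avail[A=44 B=47 C=40 D=51] open={}
Step 15: reserve R8 C 7 -> on_hand[A=44 B=47 C=40 D=51] avail[A=44 B=47 C=33 D=51] open={R8}
Step 16: reserve R9 C 3 -> on_hand[A=44 B=47 C=40 D=51] avail[A=44 B=47 C=30 D=51] open={R8,R9}
Step 17: reserve R10 A 2 -> on_hand[A=44 B=47 C=40 D=51] avail[A=42 B=47 C=30 D=51] open={R10,R8,R9}
Step 18: commit R10 -> on_hand[A=42 B=47 C=40 D=51] avail[A=42 B=47 C=30 D=51] open={R8,R9}
Step 19: reserve R11 B 5 -> on_hand[A=42 B=47 C=40 D=51] avail[A=42 B=42 C=30 D=51] open={R11,R8,R9}

Answer: A: 42
B: 42
C: 30
D: 51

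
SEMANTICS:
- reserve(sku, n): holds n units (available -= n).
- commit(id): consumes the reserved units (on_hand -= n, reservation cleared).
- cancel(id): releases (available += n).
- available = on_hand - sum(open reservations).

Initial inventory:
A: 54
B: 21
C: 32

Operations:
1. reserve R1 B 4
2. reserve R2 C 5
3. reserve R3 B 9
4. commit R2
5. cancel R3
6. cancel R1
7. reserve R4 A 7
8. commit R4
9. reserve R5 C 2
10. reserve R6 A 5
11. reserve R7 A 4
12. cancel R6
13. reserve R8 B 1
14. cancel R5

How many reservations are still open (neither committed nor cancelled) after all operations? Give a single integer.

Answer: 2

Derivation:
Step 1: reserve R1 B 4 -> on_hand[A=54 B=21 C=32] avail[A=54 B=17 C=32] open={R1}
Step 2: reserve R2 C 5 -> on_hand[A=54 B=21 C=32] avail[A=54 B=17 C=27] open={R1,R2}
Step 3: reserve R3 B 9 -> on_hand[A=54 B=21 C=32] avail[A=54 B=8 C=27] open={R1,R2,R3}
Step 4: commit R2 -> on_hand[A=54 B=21 C=27] avail[A=54 B=8 C=27] open={R1,R3}
Step 5: cancel R3 -> on_hand[A=54 B=21 C=27] avail[A=54 B=17 C=27] open={R1}
Step 6: cancel R1 -> on_hand[A=54 B=21 C=27] avail[A=54 B=21 C=27] open={}
Step 7: reserve R4 A 7 -> on_hand[A=54 B=21 C=27] avail[A=47 B=21 C=27] open={R4}
Step 8: commit R4 -> on_hand[A=47 B=21 C=27] avail[A=47 B=21 C=27] open={}
Step 9: reserve R5 C 2 -> on_hand[A=47 B=21 C=27] avail[A=47 B=21 C=25] open={R5}
Step 10: reserve R6 A 5 -> on_hand[A=47 B=21 C=27] avail[A=42 B=21 C=25] open={R5,R6}
Step 11: reserve R7 A 4 -> on_hand[A=47 B=21 C=27] avail[A=38 B=21 C=25] open={R5,R6,R7}
Step 12: cancel R6 -> on_hand[A=47 B=21 C=27] avail[A=43 B=21 C=25] open={R5,R7}
Step 13: reserve R8 B 1 -> on_hand[A=47 B=21 C=27] avail[A=43 B=20 C=25] open={R5,R7,R8}
Step 14: cancel R5 -> on_hand[A=47 B=21 C=27] avail[A=43 B=20 C=27] open={R7,R8}
Open reservations: ['R7', 'R8'] -> 2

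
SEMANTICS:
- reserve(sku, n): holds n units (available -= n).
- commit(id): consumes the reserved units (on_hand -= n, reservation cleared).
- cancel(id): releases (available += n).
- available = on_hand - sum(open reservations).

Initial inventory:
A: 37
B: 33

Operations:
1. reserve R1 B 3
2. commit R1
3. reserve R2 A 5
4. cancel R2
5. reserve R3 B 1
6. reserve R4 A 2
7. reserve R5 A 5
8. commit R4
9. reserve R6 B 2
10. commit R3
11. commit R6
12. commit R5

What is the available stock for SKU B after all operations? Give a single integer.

Answer: 27

Derivation:
Step 1: reserve R1 B 3 -> on_hand[A=37 B=33] avail[A=37 B=30] open={R1}
Step 2: commit R1 -> on_hand[A=37 B=30] avail[A=37 B=30] open={}
Step 3: reserve R2 A 5 -> on_hand[A=37 B=30] avail[A=32 B=30] open={R2}
Step 4: cancel R2 -> on_hand[A=37 B=30] avail[A=37 B=30] open={}
Step 5: reserve R3 B 1 -> on_hand[A=37 B=30] avail[A=37 B=29] open={R3}
Step 6: reserve R4 A 2 -> on_hand[A=37 B=30] avail[A=35 B=29] open={R3,R4}
Step 7: reserve R5 A 5 -> on_hand[A=37 B=30] avail[A=30 B=29] open={R3,R4,R5}
Step 8: commit R4 -> on_hand[A=35 B=30] avail[A=30 B=29] open={R3,R5}
Step 9: reserve R6 B 2 -> on_hand[A=35 B=30] avail[A=30 B=27] open={R3,R5,R6}
Step 10: commit R3 -> on_hand[A=35 B=29] avail[A=30 B=27] open={R5,R6}
Step 11: commit R6 -> on_hand[A=35 B=27] avail[A=30 B=27] open={R5}
Step 12: commit R5 -> on_hand[A=30 B=27] avail[A=30 B=27] open={}
Final available[B] = 27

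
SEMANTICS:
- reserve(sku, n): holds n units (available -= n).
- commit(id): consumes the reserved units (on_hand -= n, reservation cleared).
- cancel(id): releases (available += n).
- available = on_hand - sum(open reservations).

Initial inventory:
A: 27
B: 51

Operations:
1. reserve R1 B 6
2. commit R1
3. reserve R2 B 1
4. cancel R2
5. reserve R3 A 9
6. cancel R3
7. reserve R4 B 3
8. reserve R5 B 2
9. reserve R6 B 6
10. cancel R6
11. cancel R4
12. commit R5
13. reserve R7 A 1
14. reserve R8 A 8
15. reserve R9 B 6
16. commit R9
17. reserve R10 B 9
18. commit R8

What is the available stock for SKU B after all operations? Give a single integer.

Answer: 28

Derivation:
Step 1: reserve R1 B 6 -> on_hand[A=27 B=51] avail[A=27 B=45] open={R1}
Step 2: commit R1 -> on_hand[A=27 B=45] avail[A=27 B=45] open={}
Step 3: reserve R2 B 1 -> on_hand[A=27 B=45] avail[A=27 B=44] open={R2}
Step 4: cancel R2 -> on_hand[A=27 B=45] avail[A=27 B=45] open={}
Step 5: reserve R3 A 9 -> on_hand[A=27 B=45] avail[A=18 B=45] open={R3}
Step 6: cancel R3 -> on_hand[A=27 B=45] avail[A=27 B=45] open={}
Step 7: reserve R4 B 3 -> on_hand[A=27 B=45] avail[A=27 B=42] open={R4}
Step 8: reserve R5 B 2 -> on_hand[A=27 B=45] avail[A=27 B=40] open={R4,R5}
Step 9: reserve R6 B 6 -> on_hand[A=27 B=45] avail[A=27 B=34] open={R4,R5,R6}
Step 10: cancel R6 -> on_hand[A=27 B=45] avail[A=27 B=40] open={R4,R5}
Step 11: cancel R4 -> on_hand[A=27 B=45] avail[A=27 B=43] open={R5}
Step 12: commit R5 -> on_hand[A=27 B=43] avail[A=27 B=43] open={}
Step 13: reserve R7 A 1 -> on_hand[A=27 B=43] avail[A=26 B=43] open={R7}
Step 14: reserve R8 A 8 -> on_hand[A=27 B=43] avail[A=18 B=43] open={R7,R8}
Step 15: reserve R9 B 6 -> on_hand[A=27 B=43] avail[A=18 B=37] open={R7,R8,R9}
Step 16: commit R9 -> on_hand[A=27 B=37] avail[A=18 B=37] open={R7,R8}
Step 17: reserve R10 B 9 -> on_hand[A=27 B=37] avail[A=18 B=28] open={R10,R7,R8}
Step 18: commit R8 -> on_hand[A=19 B=37] avail[A=18 B=28] open={R10,R7}
Final available[B] = 28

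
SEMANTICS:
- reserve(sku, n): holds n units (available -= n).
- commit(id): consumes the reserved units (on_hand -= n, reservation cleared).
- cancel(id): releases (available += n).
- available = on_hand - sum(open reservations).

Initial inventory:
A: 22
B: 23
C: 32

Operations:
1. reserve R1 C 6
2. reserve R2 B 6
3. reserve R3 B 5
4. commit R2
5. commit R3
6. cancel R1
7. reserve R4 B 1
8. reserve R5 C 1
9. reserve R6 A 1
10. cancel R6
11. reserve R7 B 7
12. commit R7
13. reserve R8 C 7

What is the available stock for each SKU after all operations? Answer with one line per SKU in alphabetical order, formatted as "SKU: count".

Step 1: reserve R1 C 6 -> on_hand[A=22 B=23 C=32] avail[A=22 B=23 C=26] open={R1}
Step 2: reserve R2 B 6 -> on_hand[A=22 B=23 C=32] avail[A=22 B=17 C=26] open={R1,R2}
Step 3: reserve R3 B 5 -> on_hand[A=22 B=23 C=32] avail[A=22 B=12 C=26] open={R1,R2,R3}
Step 4: commit R2 -> on_hand[A=22 B=17 C=32] avail[A=22 B=12 C=26] open={R1,R3}
Step 5: commit R3 -> on_hand[A=22 B=12 C=32] avail[A=22 B=12 C=26] open={R1}
Step 6: cancel R1 -> on_hand[A=22 B=12 C=32] avail[A=22 B=12 C=32] open={}
Step 7: reserve R4 B 1 -> on_hand[A=22 B=12 C=32] avail[A=22 B=11 C=32] open={R4}
Step 8: reserve R5 C 1 -> on_hand[A=22 B=12 C=32] avail[A=22 B=11 C=31] open={R4,R5}
Step 9: reserve R6 A 1 -> on_hand[A=22 B=12 C=32] avail[A=21 B=11 C=31] open={R4,R5,R6}
Step 10: cancel R6 -> on_hand[A=22 B=12 C=32] avail[A=22 B=11 C=31] open={R4,R5}
Step 11: reserve R7 B 7 -> on_hand[A=22 B=12 C=32] avail[A=22 B=4 C=31] open={R4,R5,R7}
Step 12: commit R7 -> on_hand[A=22 B=5 C=32] avail[A=22 B=4 C=31] open={R4,R5}
Step 13: reserve R8 C 7 -> on_hand[A=22 B=5 C=32] avail[A=22 B=4 C=24] open={R4,R5,R8}

Answer: A: 22
B: 4
C: 24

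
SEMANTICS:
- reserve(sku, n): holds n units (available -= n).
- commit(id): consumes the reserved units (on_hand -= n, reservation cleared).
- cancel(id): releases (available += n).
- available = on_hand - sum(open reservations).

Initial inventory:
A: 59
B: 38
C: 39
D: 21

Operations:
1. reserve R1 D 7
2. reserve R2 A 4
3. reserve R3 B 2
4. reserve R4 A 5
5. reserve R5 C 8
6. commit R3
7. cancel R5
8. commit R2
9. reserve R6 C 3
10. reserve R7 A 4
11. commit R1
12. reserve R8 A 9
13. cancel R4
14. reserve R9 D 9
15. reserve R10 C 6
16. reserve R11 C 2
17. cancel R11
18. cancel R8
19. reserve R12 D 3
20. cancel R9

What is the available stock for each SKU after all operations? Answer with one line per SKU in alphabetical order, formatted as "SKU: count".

Answer: A: 51
B: 36
C: 30
D: 11

Derivation:
Step 1: reserve R1 D 7 -> on_hand[A=59 B=38 C=39 D=21] avail[A=59 B=38 C=39 D=14] open={R1}
Step 2: reserve R2 A 4 -> on_hand[A=59 B=38 C=39 D=21] avail[A=55 B=38 C=39 D=14] open={R1,R2}
Step 3: reserve R3 B 2 -> on_hand[A=59 B=38 C=39 D=21] avail[A=55 B=36 C=39 D=14] open={R1,R2,R3}
Step 4: reserve R4 A 5 -> on_hand[A=59 B=38 C=39 D=21] avail[A=50 B=36 C=39 D=14] open={R1,R2,R3,R4}
Step 5: reserve R5 C 8 -> on_hand[A=59 B=38 C=39 D=21] avail[A=50 B=36 C=31 D=14] open={R1,R2,R3,R4,R5}
Step 6: commit R3 -> on_hand[A=59 B=36 C=39 D=21] avail[A=50 B=36 C=31 D=14] open={R1,R2,R4,R5}
Step 7: cancel R5 -> on_hand[A=59 B=36 C=39 D=21] avail[A=50 B=36 C=39 D=14] open={R1,R2,R4}
Step 8: commit R2 -> on_hand[A=55 B=36 C=39 D=21] avail[A=50 B=36 C=39 D=14] open={R1,R4}
Step 9: reserve R6 C 3 -> on_hand[A=55 B=36 C=39 D=21] avail[A=50 B=36 C=36 D=14] open={R1,R4,R6}
Step 10: reserve R7 A 4 -> on_hand[A=55 B=36 C=39 D=21] avail[A=46 B=36 C=36 D=14] open={R1,R4,R6,R7}
Step 11: commit R1 -> on_hand[A=55 B=36 C=39 D=14] avail[A=46 B=36 C=36 D=14] open={R4,R6,R7}
Step 12: reserve R8 A 9 -> on_hand[A=55 B=36 C=39 D=14] avail[A=37 B=36 C=36 D=14] open={R4,R6,R7,R8}
Step 13: cancel R4 -> on_hand[A=55 B=36 C=39 D=14] avail[A=42 B=36 C=36 D=14] open={R6,R7,R8}
Step 14: reserve R9 D 9 -> on_hand[A=55 B=36 C=39 D=14] avail[A=42 B=36 C=36 D=5] open={R6,R7,R8,R9}
Step 15: reserve R10 C 6 -> on_hand[A=55 B=36 C=39 D=14] avail[A=42 B=36 C=30 D=5] open={R10,R6,R7,R8,R9}
Step 16: reserve R11 C 2 -> on_hand[A=55 B=36 C=39 D=14] avail[A=42 B=36 C=28 D=5] open={R10,R11,R6,R7,R8,R9}
Step 17: cancel R11 -> on_hand[A=55 B=36 C=39 D=14] avail[A=42 B=36 C=30 D=5] open={R10,R6,R7,R8,R9}
Step 18: cancel R8 -> on_hand[A=55 B=36 C=39 D=14] avail[A=51 B=36 C=30 D=5] open={R10,R6,R7,R9}
Step 19: reserve R12 D 3 -> on_hand[A=55 B=36 C=39 D=14] avail[A=51 B=36 C=30 D=2] open={R10,R12,R6,R7,R9}
Step 20: cancel R9 -> on_hand[A=55 B=36 C=39 D=14] avail[A=51 B=36 C=30 D=11] open={R10,R12,R6,R7}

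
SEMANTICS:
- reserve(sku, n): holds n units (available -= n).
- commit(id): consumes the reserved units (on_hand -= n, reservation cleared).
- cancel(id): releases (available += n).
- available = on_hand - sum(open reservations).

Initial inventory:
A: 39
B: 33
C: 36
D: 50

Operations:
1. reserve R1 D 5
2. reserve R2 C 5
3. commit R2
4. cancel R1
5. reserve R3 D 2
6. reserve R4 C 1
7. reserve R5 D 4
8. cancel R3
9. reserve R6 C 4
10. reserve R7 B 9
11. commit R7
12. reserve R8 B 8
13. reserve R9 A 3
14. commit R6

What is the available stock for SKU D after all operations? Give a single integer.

Answer: 46

Derivation:
Step 1: reserve R1 D 5 -> on_hand[A=39 B=33 C=36 D=50] avail[A=39 B=33 C=36 D=45] open={R1}
Step 2: reserve R2 C 5 -> on_hand[A=39 B=33 C=36 D=50] avail[A=39 B=33 C=31 D=45] open={R1,R2}
Step 3: commit R2 -> on_hand[A=39 B=33 C=31 D=50] avail[A=39 B=33 C=31 D=45] open={R1}
Step 4: cancel R1 -> on_hand[A=39 B=33 C=31 D=50] avail[A=39 B=33 C=31 D=50] open={}
Step 5: reserve R3 D 2 -> on_hand[A=39 B=33 C=31 D=50] avail[A=39 B=33 C=31 D=48] open={R3}
Step 6: reserve R4 C 1 -> on_hand[A=39 B=33 C=31 D=50] avail[A=39 B=33 C=30 D=48] open={R3,R4}
Step 7: reserve R5 D 4 -> on_hand[A=39 B=33 C=31 D=50] avail[A=39 B=33 C=30 D=44] open={R3,R4,R5}
Step 8: cancel R3 -> on_hand[A=39 B=33 C=31 D=50] avail[A=39 B=33 C=30 D=46] open={R4,R5}
Step 9: reserve R6 C 4 -> on_hand[A=39 B=33 C=31 D=50] avail[A=39 B=33 C=26 D=46] open={R4,R5,R6}
Step 10: reserve R7 B 9 -> on_hand[A=39 B=33 C=31 D=50] avail[A=39 B=24 C=26 D=46] open={R4,R5,R6,R7}
Step 11: commit R7 -> on_hand[A=39 B=24 C=31 D=50] avail[A=39 B=24 C=26 D=46] open={R4,R5,R6}
Step 12: reserve R8 B 8 -> on_hand[A=39 B=24 C=31 D=50] avail[A=39 B=16 C=26 D=46] open={R4,R5,R6,R8}
Step 13: reserve R9 A 3 -> on_hand[A=39 B=24 C=31 D=50] avail[A=36 B=16 C=26 D=46] open={R4,R5,R6,R8,R9}
Step 14: commit R6 -> on_hand[A=39 B=24 C=27 D=50] avail[A=36 B=16 C=26 D=46] open={R4,R5,R8,R9}
Final available[D] = 46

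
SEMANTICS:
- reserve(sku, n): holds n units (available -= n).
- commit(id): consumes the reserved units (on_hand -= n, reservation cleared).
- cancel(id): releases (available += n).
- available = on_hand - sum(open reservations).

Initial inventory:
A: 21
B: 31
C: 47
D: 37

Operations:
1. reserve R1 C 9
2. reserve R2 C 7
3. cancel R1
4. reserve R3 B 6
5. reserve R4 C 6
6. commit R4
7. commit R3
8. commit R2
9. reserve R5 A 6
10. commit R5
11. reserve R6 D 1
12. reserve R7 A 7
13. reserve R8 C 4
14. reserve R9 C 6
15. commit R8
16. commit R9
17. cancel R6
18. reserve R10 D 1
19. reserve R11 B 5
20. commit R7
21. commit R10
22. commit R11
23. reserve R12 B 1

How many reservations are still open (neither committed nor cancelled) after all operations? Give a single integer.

Answer: 1

Derivation:
Step 1: reserve R1 C 9 -> on_hand[A=21 B=31 C=47 D=37] avail[A=21 B=31 C=38 D=37] open={R1}
Step 2: reserve R2 C 7 -> on_hand[A=21 B=31 C=47 D=37] avail[A=21 B=31 C=31 D=37] open={R1,R2}
Step 3: cancel R1 -> on_hand[A=21 B=31 C=47 D=37] avail[A=21 B=31 C=40 D=37] open={R2}
Step 4: reserve R3 B 6 -> on_hand[A=21 B=31 C=47 D=37] avail[A=21 B=25 C=40 D=37] open={R2,R3}
Step 5: reserve R4 C 6 -> on_hand[A=21 B=31 C=47 D=37] avail[A=21 B=25 C=34 D=37] open={R2,R3,R4}
Step 6: commit R4 -> on_hand[A=21 B=31 C=41 D=37] avail[A=21 B=25 C=34 D=37] open={R2,R3}
Step 7: commit R3 -> on_hand[A=21 B=25 C=41 D=37] avail[A=21 B=25 C=34 D=37] open={R2}
Step 8: commit R2 -> on_hand[A=21 B=25 C=34 D=37] avail[A=21 B=25 C=34 D=37] open={}
Step 9: reserve R5 A 6 -> on_hand[A=21 B=25 C=34 D=37] avail[A=15 B=25 C=34 D=37] open={R5}
Step 10: commit R5 -> on_hand[A=15 B=25 C=34 D=37] avail[A=15 B=25 C=34 D=37] open={}
Step 11: reserve R6 D 1 -> on_hand[A=15 B=25 C=34 D=37] avail[A=15 B=25 C=34 D=36] open={R6}
Step 12: reserve R7 A 7 -> on_hand[A=15 B=25 C=34 D=37] avail[A=8 B=25 C=34 D=36] open={R6,R7}
Step 13: reserve R8 C 4 -> on_hand[A=15 B=25 C=34 D=37] avail[A=8 B=25 C=30 D=36] open={R6,R7,R8}
Step 14: reserve R9 C 6 -> on_hand[A=15 B=25 C=34 D=37] avail[A=8 B=25 C=24 D=36] open={R6,R7,R8,R9}
Step 15: commit R8 -> on_hand[A=15 B=25 C=30 D=37] avail[A=8 B=25 C=24 D=36] open={R6,R7,R9}
Step 16: commit R9 -> on_hand[A=15 B=25 C=24 D=37] avail[A=8 B=25 C=24 D=36] open={R6,R7}
Step 17: cancel R6 -> on_hand[A=15 B=25 C=24 D=37] avail[A=8 B=25 C=24 D=37] open={R7}
Step 18: reserve R10 D 1 -> on_hand[A=15 B=25 C=24 D=37] avail[A=8 B=25 C=24 D=36] open={R10,R7}
Step 19: reserve R11 B 5 -> on_hand[A=15 B=25 C=24 D=37] avail[A=8 B=20 C=24 D=36] open={R10,R11,R7}
Step 20: commit R7 -> on_hand[A=8 B=25 C=24 D=37] avail[A=8 B=20 C=24 D=36] open={R10,R11}
Step 21: commit R10 -> on_hand[A=8 B=25 C=24 D=36] avail[A=8 B=20 C=24 D=36] open={R11}
Step 22: commit R11 -> on_hand[A=8 B=20 C=24 D=36] avail[A=8 B=20 C=24 D=36] open={}
Step 23: reserve R12 B 1 -> on_hand[A=8 B=20 C=24 D=36] avail[A=8 B=19 C=24 D=36] open={R12}
Open reservations: ['R12'] -> 1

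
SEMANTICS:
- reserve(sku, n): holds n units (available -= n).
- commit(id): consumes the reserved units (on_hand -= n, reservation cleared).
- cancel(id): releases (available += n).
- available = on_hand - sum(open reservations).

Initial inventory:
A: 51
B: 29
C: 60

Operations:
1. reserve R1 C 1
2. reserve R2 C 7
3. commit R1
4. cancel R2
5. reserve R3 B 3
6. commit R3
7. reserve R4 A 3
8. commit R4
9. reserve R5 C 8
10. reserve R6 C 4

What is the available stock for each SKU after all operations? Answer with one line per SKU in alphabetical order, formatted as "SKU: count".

Answer: A: 48
B: 26
C: 47

Derivation:
Step 1: reserve R1 C 1 -> on_hand[A=51 B=29 C=60] avail[A=51 B=29 C=59] open={R1}
Step 2: reserve R2 C 7 -> on_hand[A=51 B=29 C=60] avail[A=51 B=29 C=52] open={R1,R2}
Step 3: commit R1 -> on_hand[A=51 B=29 C=59] avail[A=51 B=29 C=52] open={R2}
Step 4: cancel R2 -> on_hand[A=51 B=29 C=59] avail[A=51 B=29 C=59] open={}
Step 5: reserve R3 B 3 -> on_hand[A=51 B=29 C=59] avail[A=51 B=26 C=59] open={R3}
Step 6: commit R3 -> on_hand[A=51 B=26 C=59] avail[A=51 B=26 C=59] open={}
Step 7: reserve R4 A 3 -> on_hand[A=51 B=26 C=59] avail[A=48 B=26 C=59] open={R4}
Step 8: commit R4 -> on_hand[A=48 B=26 C=59] avail[A=48 B=26 C=59] open={}
Step 9: reserve R5 C 8 -> on_hand[A=48 B=26 C=59] avail[A=48 B=26 C=51] open={R5}
Step 10: reserve R6 C 4 -> on_hand[A=48 B=26 C=59] avail[A=48 B=26 C=47] open={R5,R6}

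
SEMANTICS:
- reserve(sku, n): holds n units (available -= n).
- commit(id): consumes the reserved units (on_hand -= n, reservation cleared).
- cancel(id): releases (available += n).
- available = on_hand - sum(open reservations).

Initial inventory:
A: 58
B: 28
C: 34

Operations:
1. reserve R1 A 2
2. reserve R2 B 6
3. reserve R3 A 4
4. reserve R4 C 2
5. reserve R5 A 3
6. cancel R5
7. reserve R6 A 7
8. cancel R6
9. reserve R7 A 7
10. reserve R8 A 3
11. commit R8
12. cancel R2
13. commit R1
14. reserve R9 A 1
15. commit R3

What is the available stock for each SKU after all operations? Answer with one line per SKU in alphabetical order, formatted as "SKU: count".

Step 1: reserve R1 A 2 -> on_hand[A=58 B=28 C=34] avail[A=56 B=28 C=34] open={R1}
Step 2: reserve R2 B 6 -> on_hand[A=58 B=28 C=34] avail[A=56 B=22 C=34] open={R1,R2}
Step 3: reserve R3 A 4 -> on_hand[A=58 B=28 C=34] avail[A=52 B=22 C=34] open={R1,R2,R3}
Step 4: reserve R4 C 2 -> on_hand[A=58 B=28 C=34] avail[A=52 B=22 C=32] open={R1,R2,R3,R4}
Step 5: reserve R5 A 3 -> on_hand[A=58 B=28 C=34] avail[A=49 B=22 C=32] open={R1,R2,R3,R4,R5}
Step 6: cancel R5 -> on_hand[A=58 B=28 C=34] avail[A=52 B=22 C=32] open={R1,R2,R3,R4}
Step 7: reserve R6 A 7 -> on_hand[A=58 B=28 C=34] avail[A=45 B=22 C=32] open={R1,R2,R3,R4,R6}
Step 8: cancel R6 -> on_hand[A=58 B=28 C=34] avail[A=52 B=22 C=32] open={R1,R2,R3,R4}
Step 9: reserve R7 A 7 -> on_hand[A=58 B=28 C=34] avail[A=45 B=22 C=32] open={R1,R2,R3,R4,R7}
Step 10: reserve R8 A 3 -> on_hand[A=58 B=28 C=34] avail[A=42 B=22 C=32] open={R1,R2,R3,R4,R7,R8}
Step 11: commit R8 -> on_hand[A=55 B=28 C=34] avail[A=42 B=22 C=32] open={R1,R2,R3,R4,R7}
Step 12: cancel R2 -> on_hand[A=55 B=28 C=34] avail[A=42 B=28 C=32] open={R1,R3,R4,R7}
Step 13: commit R1 -> on_hand[A=53 B=28 C=34] avail[A=42 B=28 C=32] open={R3,R4,R7}
Step 14: reserve R9 A 1 -> on_hand[A=53 B=28 C=34] avail[A=41 B=28 C=32] open={R3,R4,R7,R9}
Step 15: commit R3 -> on_hand[A=49 B=28 C=34] avail[A=41 B=28 C=32] open={R4,R7,R9}

Answer: A: 41
B: 28
C: 32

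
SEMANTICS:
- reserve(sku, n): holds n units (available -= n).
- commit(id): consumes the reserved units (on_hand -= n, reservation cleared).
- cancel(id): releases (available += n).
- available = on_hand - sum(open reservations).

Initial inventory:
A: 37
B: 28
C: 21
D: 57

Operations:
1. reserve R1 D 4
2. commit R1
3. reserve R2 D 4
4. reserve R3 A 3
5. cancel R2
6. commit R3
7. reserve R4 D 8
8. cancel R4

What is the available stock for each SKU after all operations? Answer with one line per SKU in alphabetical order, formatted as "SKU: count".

Step 1: reserve R1 D 4 -> on_hand[A=37 B=28 C=21 D=57] avail[A=37 B=28 C=21 D=53] open={R1}
Step 2: commit R1 -> on_hand[A=37 B=28 C=21 D=53] avail[A=37 B=28 C=21 D=53] open={}
Step 3: reserve R2 D 4 -> on_hand[A=37 B=28 C=21 D=53] avail[A=37 B=28 C=21 D=49] open={R2}
Step 4: reserve R3 A 3 -> on_hand[A=37 B=28 C=21 D=53] avail[A=34 B=28 C=21 D=49] open={R2,R3}
Step 5: cancel R2 -> on_hand[A=37 B=28 C=21 D=53] avail[A=34 B=28 C=21 D=53] open={R3}
Step 6: commit R3 -> on_hand[A=34 B=28 C=21 D=53] avail[A=34 B=28 C=21 D=53] open={}
Step 7: reserve R4 D 8 -> on_hand[A=34 B=28 C=21 D=53] avail[A=34 B=28 C=21 D=45] open={R4}
Step 8: cancel R4 -> on_hand[A=34 B=28 C=21 D=53] avail[A=34 B=28 C=21 D=53] open={}

Answer: A: 34
B: 28
C: 21
D: 53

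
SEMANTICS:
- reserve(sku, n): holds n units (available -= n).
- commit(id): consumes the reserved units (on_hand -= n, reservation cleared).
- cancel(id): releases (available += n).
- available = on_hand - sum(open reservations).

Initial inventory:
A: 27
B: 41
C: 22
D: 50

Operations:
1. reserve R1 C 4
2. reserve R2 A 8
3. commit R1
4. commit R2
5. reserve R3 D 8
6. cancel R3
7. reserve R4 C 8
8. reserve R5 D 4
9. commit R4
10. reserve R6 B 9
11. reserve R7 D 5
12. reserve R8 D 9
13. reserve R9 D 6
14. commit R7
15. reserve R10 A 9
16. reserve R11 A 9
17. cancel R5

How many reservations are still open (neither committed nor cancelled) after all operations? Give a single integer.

Answer: 5

Derivation:
Step 1: reserve R1 C 4 -> on_hand[A=27 B=41 C=22 D=50] avail[A=27 B=41 C=18 D=50] open={R1}
Step 2: reserve R2 A 8 -> on_hand[A=27 B=41 C=22 D=50] avail[A=19 B=41 C=18 D=50] open={R1,R2}
Step 3: commit R1 -> on_hand[A=27 B=41 C=18 D=50] avail[A=19 B=41 C=18 D=50] open={R2}
Step 4: commit R2 -> on_hand[A=19 B=41 C=18 D=50] avail[A=19 B=41 C=18 D=50] open={}
Step 5: reserve R3 D 8 -> on_hand[A=19 B=41 C=18 D=50] avail[A=19 B=41 C=18 D=42] open={R3}
Step 6: cancel R3 -> on_hand[A=19 B=41 C=18 D=50] avail[A=19 B=41 C=18 D=50] open={}
Step 7: reserve R4 C 8 -> on_hand[A=19 B=41 C=18 D=50] avail[A=19 B=41 C=10 D=50] open={R4}
Step 8: reserve R5 D 4 -> on_hand[A=19 B=41 C=18 D=50] avail[A=19 B=41 C=10 D=46] open={R4,R5}
Step 9: commit R4 -> on_hand[A=19 B=41 C=10 D=50] avail[A=19 B=41 C=10 D=46] open={R5}
Step 10: reserve R6 B 9 -> on_hand[A=19 B=41 C=10 D=50] avail[A=19 B=32 C=10 D=46] open={R5,R6}
Step 11: reserve R7 D 5 -> on_hand[A=19 B=41 C=10 D=50] avail[A=19 B=32 C=10 D=41] open={R5,R6,R7}
Step 12: reserve R8 D 9 -> on_hand[A=19 B=41 C=10 D=50] avail[A=19 B=32 C=10 D=32] open={R5,R6,R7,R8}
Step 13: reserve R9 D 6 -> on_hand[A=19 B=41 C=10 D=50] avail[A=19 B=32 C=10 D=26] open={R5,R6,R7,R8,R9}
Step 14: commit R7 -> on_hand[A=19 B=41 C=10 D=45] avail[A=19 B=32 C=10 D=26] open={R5,R6,R8,R9}
Step 15: reserve R10 A 9 -> on_hand[A=19 B=41 C=10 D=45] avail[A=10 B=32 C=10 D=26] open={R10,R5,R6,R8,R9}
Step 16: reserve R11 A 9 -> on_hand[A=19 B=41 C=10 D=45] avail[A=1 B=32 C=10 D=26] open={R10,R11,R5,R6,R8,R9}
Step 17: cancel R5 -> on_hand[A=19 B=41 C=10 D=45] avail[A=1 B=32 C=10 D=30] open={R10,R11,R6,R8,R9}
Open reservations: ['R10', 'R11', 'R6', 'R8', 'R9'] -> 5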